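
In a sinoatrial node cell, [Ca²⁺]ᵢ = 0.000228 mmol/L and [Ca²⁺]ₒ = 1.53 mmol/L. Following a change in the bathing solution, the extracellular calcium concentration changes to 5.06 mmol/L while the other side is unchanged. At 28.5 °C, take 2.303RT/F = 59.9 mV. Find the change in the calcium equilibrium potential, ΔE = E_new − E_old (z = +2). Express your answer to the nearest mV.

E_old = (59.9/2)·log₁₀(1.53/0.000228) = 114.61 mV
E_new = (59.9/2)·log₁₀(5.06/0.000228) = 130.17 mV
ΔE = 130.17 − (114.61) = 15.56 mV

16 mV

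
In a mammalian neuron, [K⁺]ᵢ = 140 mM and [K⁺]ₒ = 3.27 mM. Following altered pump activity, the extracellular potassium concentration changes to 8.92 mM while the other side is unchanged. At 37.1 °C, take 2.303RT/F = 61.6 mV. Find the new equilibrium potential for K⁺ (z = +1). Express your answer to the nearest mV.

-74 mV

After the shift: [K⁺]_out = 8.92, [K⁺]_in = 140 mM.
E_new = (61.6/1)·log₁₀(8.92/140) = 61.60 · (-1.1958) = -73.66 mV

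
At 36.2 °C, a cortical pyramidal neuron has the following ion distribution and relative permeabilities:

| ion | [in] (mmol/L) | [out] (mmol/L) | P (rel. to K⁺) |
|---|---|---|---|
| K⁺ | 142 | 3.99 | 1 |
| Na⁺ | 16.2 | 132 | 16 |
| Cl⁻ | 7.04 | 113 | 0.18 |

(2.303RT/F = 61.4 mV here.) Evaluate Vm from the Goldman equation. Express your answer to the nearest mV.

43 mV

Vm = 61.4 · log₁₀[(Σ P·[cation]ₒ + Σ P·[anion]ᵢ) / (Σ P·[cation]ᵢ + Σ P·[anion]ₒ)]
Numerator = 1×3.99 + 16×132 + 0.18×7.04 = 2117
Denominator = 1×142 + 16×16.2 + 0.18×113 = 421.5
Vm = 61.4 · log₁₀(5.0227) = 61.4 × (0.7009) = 43.04 mV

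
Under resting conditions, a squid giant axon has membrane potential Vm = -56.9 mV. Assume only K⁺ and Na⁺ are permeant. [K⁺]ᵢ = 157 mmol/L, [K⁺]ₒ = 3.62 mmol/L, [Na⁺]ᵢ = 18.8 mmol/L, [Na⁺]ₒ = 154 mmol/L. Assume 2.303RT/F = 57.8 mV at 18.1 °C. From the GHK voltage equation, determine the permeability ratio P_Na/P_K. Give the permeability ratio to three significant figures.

0.0832

Let α = P_Na/P_K. GHK: Vm = 57.8·log₁₀[(Kₒ + α·Naₒ)/(Kᵢ + α·Naᵢ)].
10^(Vm/57.8) = 10^(-56.9/57.8) = 0.10365
So 0.10365·(Kᵢ + α·Naᵢ) = Kₒ + α·Naₒ → α = (0.10365·157.0 − 3.62) / (154.0 − 0.10365·18.8)
α = (16.27 − 3.62) / (154.0 − 1.949) = 12.65/152.1 = 0.08322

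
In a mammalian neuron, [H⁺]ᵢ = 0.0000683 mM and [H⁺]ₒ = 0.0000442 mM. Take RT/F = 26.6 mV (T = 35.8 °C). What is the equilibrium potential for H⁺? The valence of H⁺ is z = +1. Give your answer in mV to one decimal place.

-11.6 mV

E = (26.6/z) · ln([H⁺]_out/[H⁺]_in) with z = +1.
= (26.6/1) · ln(0.0000442/0.0000683) = 26.60 · ln(0.6471)
= 26.60 · (-0.4352) = -11.58 mV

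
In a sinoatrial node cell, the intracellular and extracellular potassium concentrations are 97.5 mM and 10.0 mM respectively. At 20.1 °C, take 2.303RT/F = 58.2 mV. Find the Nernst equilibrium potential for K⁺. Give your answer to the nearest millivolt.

E = (58.2/z) · log₁₀([K⁺]_out/[K⁺]_in) with z = +1.
= (58.2/1) · log₁₀(10.0/97.5) = 58.20 · log₁₀(0.1026)
= 58.20 · (-0.9890) = -57.56 mV

-58 mV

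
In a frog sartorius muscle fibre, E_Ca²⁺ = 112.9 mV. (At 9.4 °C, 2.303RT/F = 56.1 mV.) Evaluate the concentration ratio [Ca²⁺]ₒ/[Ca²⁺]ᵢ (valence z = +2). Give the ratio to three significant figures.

10600

log₁₀([out]/[in]) = E·z/(56.1) = 112.9 × 2 / 56.1 = 4.0250
[out]/[in] = 10^(4.0250) = 1.059e+04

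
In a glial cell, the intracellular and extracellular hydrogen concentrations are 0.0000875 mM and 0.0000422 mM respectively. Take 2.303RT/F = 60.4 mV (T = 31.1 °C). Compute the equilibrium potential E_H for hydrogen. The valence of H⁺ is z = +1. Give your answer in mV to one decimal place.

E = (60.4/z) · log₁₀([H⁺]_out/[H⁺]_in) with z = +1.
= (60.4/1) · log₁₀(0.0000422/0.0000875) = 60.40 · log₁₀(0.4823)
= 60.40 · (-0.3167) = -19.13 mV

-19.1 mV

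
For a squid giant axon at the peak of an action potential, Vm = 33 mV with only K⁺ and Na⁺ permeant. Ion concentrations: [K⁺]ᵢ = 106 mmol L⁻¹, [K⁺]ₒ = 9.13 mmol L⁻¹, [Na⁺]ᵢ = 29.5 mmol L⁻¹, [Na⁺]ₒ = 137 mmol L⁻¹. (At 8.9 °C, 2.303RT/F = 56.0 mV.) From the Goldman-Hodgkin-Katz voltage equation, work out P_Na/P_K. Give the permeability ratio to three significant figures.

Let α = P_Na/P_K. GHK: Vm = 56.0·log₁₀[(Kₒ + α·Naₒ)/(Kᵢ + α·Naᵢ)].
10^(Vm/56.0) = 10^(33.0/56.0) = 3.8841
So 3.8841·(Kᵢ + α·Naᵢ) = Kₒ + α·Naₒ → α = (3.8841·106.0 − 9.13) / (137.0 − 3.8841·29.5)
α = (411.7 − 9.13) / (137.0 − 114.6) = 402.6/22.42 = 17.96

18.0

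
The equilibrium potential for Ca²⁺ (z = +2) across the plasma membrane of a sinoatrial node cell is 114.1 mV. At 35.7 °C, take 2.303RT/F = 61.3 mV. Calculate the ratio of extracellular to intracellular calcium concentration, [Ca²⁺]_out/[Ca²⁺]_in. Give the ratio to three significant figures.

5280

log₁₀([out]/[in]) = E·z/(61.3) = 114.1 × 2 / 61.3 = 3.7227
[out]/[in] = 10^(3.7227) = 5281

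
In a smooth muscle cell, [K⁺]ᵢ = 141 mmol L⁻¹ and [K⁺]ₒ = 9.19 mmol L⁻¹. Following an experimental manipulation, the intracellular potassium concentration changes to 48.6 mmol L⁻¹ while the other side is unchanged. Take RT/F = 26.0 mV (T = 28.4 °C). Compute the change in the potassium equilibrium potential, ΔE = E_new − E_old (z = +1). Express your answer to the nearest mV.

E_old = (26.0/1)·ln(9.19/141) = -71.00 mV
E_new = (26.0/1)·ln(9.19/48.6) = -43.30 mV
ΔE = -43.30 − (-71.00) = 27.69 mV

28 mV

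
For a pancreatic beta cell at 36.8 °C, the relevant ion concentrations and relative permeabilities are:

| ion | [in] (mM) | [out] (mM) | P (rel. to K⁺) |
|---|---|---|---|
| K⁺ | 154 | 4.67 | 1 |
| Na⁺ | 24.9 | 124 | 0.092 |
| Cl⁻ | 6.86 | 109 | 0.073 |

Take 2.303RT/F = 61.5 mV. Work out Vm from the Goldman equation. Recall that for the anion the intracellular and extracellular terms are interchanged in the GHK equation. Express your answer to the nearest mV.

-61 mV

Vm = 61.5 · log₁₀[(Σ P·[cation]ₒ + Σ P·[anion]ᵢ) / (Σ P·[cation]ᵢ + Σ P·[anion]ₒ)]
Numerator = 1×4.67 + 0.092×124 + 0.073×6.86 = 16.58
Denominator = 1×154 + 0.092×24.9 + 0.073×109 = 164.2
Vm = 61.5 · log₁₀(0.10094) = 61.5 × (-0.9959) = -61.25 mV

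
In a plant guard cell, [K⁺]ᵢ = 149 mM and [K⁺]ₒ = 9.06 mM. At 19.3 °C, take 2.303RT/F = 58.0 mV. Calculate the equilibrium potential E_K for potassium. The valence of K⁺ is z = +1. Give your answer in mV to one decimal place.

E = (58.0/z) · log₁₀([K⁺]_out/[K⁺]_in) with z = +1.
= (58.0/1) · log₁₀(9.06/149) = 58.00 · log₁₀(0.06081)
= 58.00 · (-1.2161) = -70.53 mV

-70.5 mV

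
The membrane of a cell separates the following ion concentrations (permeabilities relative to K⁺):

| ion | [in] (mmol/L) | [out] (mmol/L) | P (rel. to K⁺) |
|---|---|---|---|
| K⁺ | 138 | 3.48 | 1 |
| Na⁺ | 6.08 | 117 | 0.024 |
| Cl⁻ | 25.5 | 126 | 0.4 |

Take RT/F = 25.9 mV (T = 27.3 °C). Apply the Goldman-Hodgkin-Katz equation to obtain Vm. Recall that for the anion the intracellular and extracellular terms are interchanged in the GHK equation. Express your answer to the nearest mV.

Vm = 25.9 · ln[(Σ P·[cation]ₒ + Σ P·[anion]ᵢ) / (Σ P·[cation]ᵢ + Σ P·[anion]ₒ)]
Numerator = 1×3.48 + 0.024×117 + 0.4×25.5 = 16.49
Denominator = 1×138 + 0.024×6.08 + 0.4×126 = 188.5
Vm = 25.9 · ln(0.087448) = 25.9 × (-2.4367) = -63.11 mV

-63 mV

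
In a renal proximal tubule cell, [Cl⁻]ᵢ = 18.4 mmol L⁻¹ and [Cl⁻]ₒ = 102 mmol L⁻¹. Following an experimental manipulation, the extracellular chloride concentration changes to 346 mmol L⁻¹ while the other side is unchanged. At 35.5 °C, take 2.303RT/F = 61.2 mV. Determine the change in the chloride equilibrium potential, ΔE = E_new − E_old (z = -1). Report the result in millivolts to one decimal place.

E_old = (61.2/-1)·log₁₀(102/18.4) = -45.52 mV
E_new = (61.2/-1)·log₁₀(346/18.4) = -77.98 mV
ΔE = -77.98 − (-45.52) = -32.47 mV

-32.5 mV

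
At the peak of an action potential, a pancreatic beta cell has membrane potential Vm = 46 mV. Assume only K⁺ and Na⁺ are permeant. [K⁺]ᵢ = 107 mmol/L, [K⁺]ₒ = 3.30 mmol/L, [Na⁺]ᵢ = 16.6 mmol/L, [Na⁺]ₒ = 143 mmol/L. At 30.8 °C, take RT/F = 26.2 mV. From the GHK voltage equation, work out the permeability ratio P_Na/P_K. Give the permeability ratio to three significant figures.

Let α = P_Na/P_K. GHK: Vm = 26.2·ln[(Kₒ + α·Naₒ)/(Kᵢ + α·Naᵢ)].
e^(Vm/26.2) = e^(46.0/26.2) = 5.7876
So 5.7876·(Kᵢ + α·Naᵢ) = Kₒ + α·Naₒ → α = (5.7876·107.0 − 3.3) / (143.0 − 5.7876·16.6)
α = (619.3 − 3.3) / (143.0 − 96.07) = 616/46.93 = 13.13

13.1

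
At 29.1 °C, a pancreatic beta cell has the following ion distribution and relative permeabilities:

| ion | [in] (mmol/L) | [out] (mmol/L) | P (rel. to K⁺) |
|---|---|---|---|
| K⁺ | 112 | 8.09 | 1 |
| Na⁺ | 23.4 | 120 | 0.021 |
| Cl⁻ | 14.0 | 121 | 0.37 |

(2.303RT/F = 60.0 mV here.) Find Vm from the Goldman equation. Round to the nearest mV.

Vm = 60.0 · log₁₀[(Σ P·[cation]ₒ + Σ P·[anion]ᵢ) / (Σ P·[cation]ᵢ + Σ P·[anion]ₒ)]
Numerator = 1×8.09 + 0.021×120 + 0.37×14.0 = 15.79
Denominator = 1×112 + 0.021×23.4 + 0.37×121 = 157.3
Vm = 60.0 · log₁₀(0.10041) = 60.0 × (-0.9982) = -59.89 mV

-60 mV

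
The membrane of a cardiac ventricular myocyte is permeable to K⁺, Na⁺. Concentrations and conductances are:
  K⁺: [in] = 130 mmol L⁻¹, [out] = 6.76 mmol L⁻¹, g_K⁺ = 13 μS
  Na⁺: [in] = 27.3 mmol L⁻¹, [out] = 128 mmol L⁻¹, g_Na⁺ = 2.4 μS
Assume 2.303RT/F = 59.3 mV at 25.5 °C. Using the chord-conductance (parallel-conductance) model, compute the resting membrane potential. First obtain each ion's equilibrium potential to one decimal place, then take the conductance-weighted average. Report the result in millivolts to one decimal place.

E_K⁺ = (59.3/1)·log₁₀(6.76/130) = -76.1 mV
E_Na⁺ = (59.3/1)·log₁₀(128/27.3) = 39.8 mV
Vm = (Σ gᵢEᵢ)/(Σ gᵢ) = (13·-76.1 + 2.4·39.8) / (13 + 2.4)
= -893.78 / 15.4 = -58.04 mV

-58.0 mV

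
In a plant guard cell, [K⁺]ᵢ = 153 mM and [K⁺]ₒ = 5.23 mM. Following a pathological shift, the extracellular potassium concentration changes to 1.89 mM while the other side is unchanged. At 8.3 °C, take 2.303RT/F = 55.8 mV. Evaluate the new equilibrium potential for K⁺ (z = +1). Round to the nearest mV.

After the shift: [K⁺]_out = 1.89, [K⁺]_in = 153 mM.
E_new = (55.8/1)·log₁₀(1.89/153) = 55.80 · (-1.9082) = -106.48 mV

-106 mV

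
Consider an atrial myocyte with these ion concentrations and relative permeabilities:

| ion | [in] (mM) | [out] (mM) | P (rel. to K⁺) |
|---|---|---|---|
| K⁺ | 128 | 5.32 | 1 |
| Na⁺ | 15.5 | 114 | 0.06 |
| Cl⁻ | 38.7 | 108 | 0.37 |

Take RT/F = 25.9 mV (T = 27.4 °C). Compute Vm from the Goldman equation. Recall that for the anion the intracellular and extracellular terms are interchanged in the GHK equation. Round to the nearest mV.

Vm = 25.9 · ln[(Σ P·[cation]ₒ + Σ P·[anion]ᵢ) / (Σ P·[cation]ᵢ + Σ P·[anion]ₒ)]
Numerator = 1×5.32 + 0.06×114 + 0.37×38.7 = 26.48
Denominator = 1×128 + 0.06×15.5 + 0.37×108 = 168.9
Vm = 25.9 · ln(0.15678) = 25.9 × (-1.8529) = -47.99 mV

-48 mV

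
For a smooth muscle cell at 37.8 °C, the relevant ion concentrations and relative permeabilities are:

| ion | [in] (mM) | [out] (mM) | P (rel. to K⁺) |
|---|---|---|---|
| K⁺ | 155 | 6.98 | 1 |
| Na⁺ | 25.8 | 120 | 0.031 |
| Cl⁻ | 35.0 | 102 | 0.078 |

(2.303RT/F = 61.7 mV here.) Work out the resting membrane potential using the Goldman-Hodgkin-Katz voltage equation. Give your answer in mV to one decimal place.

Vm = 61.7 · log₁₀[(Σ P·[cation]ₒ + Σ P·[anion]ᵢ) / (Σ P·[cation]ᵢ + Σ P·[anion]ₒ)]
Numerator = 1×6.98 + 0.031×120 + 0.078×35.0 = 13.43
Denominator = 1×155 + 0.031×25.8 + 0.078×102 = 163.8
Vm = 61.7 · log₁₀(0.082012) = 61.7 × (-1.0861) = -67.01 mV

-67.0 mV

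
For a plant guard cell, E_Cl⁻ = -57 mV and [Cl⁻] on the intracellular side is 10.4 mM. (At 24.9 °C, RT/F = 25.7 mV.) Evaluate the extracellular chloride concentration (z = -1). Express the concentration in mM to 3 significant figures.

Nernst: E = (25.7/-1) · ln([out]/[in]), so ln([out]/[in]) = -57.0 × -1 / 25.7 = 2.2179.
[out]/[in] = e^(2.2179) = 9.188.
[out] = 9.188 × 10.4 = 95.56 mM.

95.6 mM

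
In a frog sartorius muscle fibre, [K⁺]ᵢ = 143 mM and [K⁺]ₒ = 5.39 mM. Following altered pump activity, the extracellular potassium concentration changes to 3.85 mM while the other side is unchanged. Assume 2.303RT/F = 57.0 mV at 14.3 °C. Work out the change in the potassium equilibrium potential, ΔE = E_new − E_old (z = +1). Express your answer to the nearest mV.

-8 mV

E_old = (57.0/1)·log₁₀(5.39/143) = -81.15 mV
E_new = (57.0/1)·log₁₀(3.85/143) = -89.48 mV
ΔE = -89.48 − (-81.15) = -8.33 mV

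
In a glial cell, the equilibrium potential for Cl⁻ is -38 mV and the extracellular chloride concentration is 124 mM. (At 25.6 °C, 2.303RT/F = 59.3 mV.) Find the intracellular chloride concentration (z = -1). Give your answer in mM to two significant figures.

28 mM

Nernst: E = (59.3/-1) · log₁₀([out]/[in]), so log₁₀([out]/[in]) = -38.0 × -1 / 59.3 = 0.6408.
[out]/[in] = 10^(0.6408) = 4.373.
[in] = 124 / 4.373 = 28.35 mM.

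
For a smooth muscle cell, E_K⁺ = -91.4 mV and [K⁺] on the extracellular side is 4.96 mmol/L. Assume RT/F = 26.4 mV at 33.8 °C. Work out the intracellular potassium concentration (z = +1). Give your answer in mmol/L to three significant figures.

Nernst: E = (26.4/1) · ln([out]/[in]), so ln([out]/[in]) = -91.4 × 1 / 26.4 = -3.4621.
[out]/[in] = e^(-3.4621) = 0.03136.
[in] = 4.96 / 0.03136 = 158.1 mmol/L.

158 mmol/L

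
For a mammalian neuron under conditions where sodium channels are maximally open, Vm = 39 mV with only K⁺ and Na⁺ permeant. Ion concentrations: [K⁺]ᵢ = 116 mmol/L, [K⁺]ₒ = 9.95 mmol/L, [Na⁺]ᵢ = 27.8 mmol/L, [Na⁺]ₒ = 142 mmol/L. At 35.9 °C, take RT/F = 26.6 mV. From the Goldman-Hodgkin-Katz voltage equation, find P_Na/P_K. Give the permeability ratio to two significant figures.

23

Let α = P_Na/P_K. GHK: Vm = 26.6·ln[(Kₒ + α·Naₒ)/(Kᵢ + α·Naᵢ)].
e^(Vm/26.6) = e^(39.0/26.6) = 4.3326
So 4.3326·(Kᵢ + α·Naᵢ) = Kₒ + α·Naₒ → α = (4.3326·116.0 − 9.95) / (142.0 − 4.3326·27.8)
α = (502.6 − 9.95) / (142.0 − 120.4) = 492.6/21.55 = 22.86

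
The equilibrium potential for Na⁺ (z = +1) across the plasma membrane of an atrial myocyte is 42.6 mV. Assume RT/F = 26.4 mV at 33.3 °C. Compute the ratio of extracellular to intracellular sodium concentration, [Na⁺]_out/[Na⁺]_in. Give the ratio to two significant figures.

5.0

ln([out]/[in]) = E·z/(26.4) = 42.6 × 1 / 26.4 = 1.6136
[out]/[in] = e^(1.6136) = 5.021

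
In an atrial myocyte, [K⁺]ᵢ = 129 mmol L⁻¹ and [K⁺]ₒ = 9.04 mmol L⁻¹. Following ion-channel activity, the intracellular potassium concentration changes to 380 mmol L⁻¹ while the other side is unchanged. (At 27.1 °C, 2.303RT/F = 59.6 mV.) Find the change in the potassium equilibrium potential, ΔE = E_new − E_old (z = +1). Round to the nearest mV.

-28 mV

E_old = (59.6/1)·log₁₀(9.04/129) = -68.80 mV
E_new = (59.6/1)·log₁₀(9.04/380) = -96.77 mV
ΔE = -96.77 − (-68.80) = -27.96 mV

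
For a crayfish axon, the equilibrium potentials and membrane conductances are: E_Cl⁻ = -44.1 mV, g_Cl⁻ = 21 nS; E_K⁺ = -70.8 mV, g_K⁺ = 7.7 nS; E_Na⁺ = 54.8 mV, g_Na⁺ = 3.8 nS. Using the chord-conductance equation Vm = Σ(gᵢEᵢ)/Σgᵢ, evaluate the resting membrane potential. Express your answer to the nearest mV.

-39 mV

Σ gᵢEᵢ = 21·(-44.1) + 7.7·(-70.8) + 3.8·(54.8) = -1263.02
Σ gᵢ = 21 + 7.7 + 3.8 = 32.5
Vm = -1263.02 / 32.5 = -38.86 mV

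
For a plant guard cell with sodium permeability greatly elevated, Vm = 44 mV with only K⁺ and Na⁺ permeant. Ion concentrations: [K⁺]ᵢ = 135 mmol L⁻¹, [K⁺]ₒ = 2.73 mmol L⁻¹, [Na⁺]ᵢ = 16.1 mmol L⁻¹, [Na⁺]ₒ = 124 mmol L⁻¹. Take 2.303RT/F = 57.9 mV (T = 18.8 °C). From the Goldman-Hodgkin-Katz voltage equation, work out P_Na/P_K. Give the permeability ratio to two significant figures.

Let α = P_Na/P_K. GHK: Vm = 57.9·log₁₀[(Kₒ + α·Naₒ)/(Kᵢ + α·Naᵢ)].
10^(Vm/57.9) = 10^(44.0/57.9) = 5.7535
So 5.7535·(Kᵢ + α·Naᵢ) = Kₒ + α·Naₒ → α = (5.7535·135.0 − 2.73) / (124.0 − 5.7535·16.1)
α = (776.7 − 2.73) / (124.0 − 92.63) = 774/31.37 = 24.67

25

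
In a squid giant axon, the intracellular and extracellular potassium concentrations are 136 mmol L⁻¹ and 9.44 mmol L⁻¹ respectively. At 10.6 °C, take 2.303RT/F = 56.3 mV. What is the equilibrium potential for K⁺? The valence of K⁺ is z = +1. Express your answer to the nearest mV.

-65 mV

E = (56.3/z) · log₁₀([K⁺]_out/[K⁺]_in) with z = +1.
= (56.3/1) · log₁₀(9.44/136) = 56.30 · log₁₀(0.06941)
= 56.30 · (-1.1586) = -65.23 mV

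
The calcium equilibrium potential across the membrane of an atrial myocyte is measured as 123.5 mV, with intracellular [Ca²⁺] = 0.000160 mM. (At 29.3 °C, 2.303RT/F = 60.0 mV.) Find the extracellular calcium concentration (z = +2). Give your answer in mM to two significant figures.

Nernst: E = (60.0/2) · log₁₀([out]/[in]), so log₁₀([out]/[in]) = 123.5 × 2 / 60.0 = 4.1167.
[out]/[in] = 10^(4.1167) = 1.308e+04.
[out] = 1.308e+04 × 0.000160 = 2.093 mM.

2.1 mM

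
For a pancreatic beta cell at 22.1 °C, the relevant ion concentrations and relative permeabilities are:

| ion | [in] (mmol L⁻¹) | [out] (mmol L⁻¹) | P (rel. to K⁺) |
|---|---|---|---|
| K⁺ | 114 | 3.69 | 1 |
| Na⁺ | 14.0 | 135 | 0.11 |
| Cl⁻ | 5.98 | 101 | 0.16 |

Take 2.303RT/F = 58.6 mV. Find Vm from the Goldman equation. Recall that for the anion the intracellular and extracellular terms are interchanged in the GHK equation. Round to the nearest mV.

-49 mV

Vm = 58.6 · log₁₀[(Σ P·[cation]ₒ + Σ P·[anion]ᵢ) / (Σ P·[cation]ᵢ + Σ P·[anion]ₒ)]
Numerator = 1×3.69 + 0.11×135 + 0.16×5.98 = 19.5
Denominator = 1×114 + 0.11×14.0 + 0.16×101 = 131.7
Vm = 58.6 · log₁₀(0.14804) = 58.6 × (-0.8296) = -48.62 mV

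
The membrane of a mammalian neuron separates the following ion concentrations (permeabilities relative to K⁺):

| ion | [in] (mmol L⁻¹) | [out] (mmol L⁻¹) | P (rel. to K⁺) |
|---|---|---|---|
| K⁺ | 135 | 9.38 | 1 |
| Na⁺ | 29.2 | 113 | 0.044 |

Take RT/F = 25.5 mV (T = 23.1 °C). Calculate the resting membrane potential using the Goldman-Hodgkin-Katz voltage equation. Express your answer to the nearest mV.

-57 mV

Vm = 25.5 · ln[(Σ P·[cation]ₒ + Σ P·[anion]ᵢ) / (Σ P·[cation]ᵢ + Σ P·[anion]ₒ)]
Numerator = 1×9.38 + 0.044×113 = 14.35
Denominator = 1×135 + 0.044×29.2 = 136.3
Vm = 25.5 · ln(0.10531) = 25.5 × (-2.2509) = -57.40 mV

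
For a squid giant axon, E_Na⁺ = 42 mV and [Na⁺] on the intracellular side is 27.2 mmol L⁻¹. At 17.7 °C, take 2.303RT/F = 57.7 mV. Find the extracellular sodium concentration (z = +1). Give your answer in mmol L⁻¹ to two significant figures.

150 mmol L⁻¹

Nernst: E = (57.7/1) · log₁₀([out]/[in]), so log₁₀([out]/[in]) = 42.0 × 1 / 57.7 = 0.7279.
[out]/[in] = 10^(0.7279) = 5.344.
[out] = 5.344 × 27.2 = 145.4 mmol L⁻¹.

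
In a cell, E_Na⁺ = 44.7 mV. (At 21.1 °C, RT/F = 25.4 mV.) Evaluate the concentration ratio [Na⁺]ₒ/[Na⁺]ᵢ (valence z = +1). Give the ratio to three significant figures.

ln([out]/[in]) = E·z/(25.4) = 44.7 × 1 / 25.4 = 1.7598
[out]/[in] = e^(1.7598) = 5.812

5.81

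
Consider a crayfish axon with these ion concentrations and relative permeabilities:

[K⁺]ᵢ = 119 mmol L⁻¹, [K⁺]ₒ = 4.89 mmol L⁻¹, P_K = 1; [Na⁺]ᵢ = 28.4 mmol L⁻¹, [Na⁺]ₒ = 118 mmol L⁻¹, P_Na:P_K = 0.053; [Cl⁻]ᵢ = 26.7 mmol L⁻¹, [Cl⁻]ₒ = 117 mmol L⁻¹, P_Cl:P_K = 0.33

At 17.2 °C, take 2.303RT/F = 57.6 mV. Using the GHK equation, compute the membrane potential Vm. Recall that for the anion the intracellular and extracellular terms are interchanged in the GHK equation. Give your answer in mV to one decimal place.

-51.9 mV

Vm = 57.6 · log₁₀[(Σ P·[cation]ₒ + Σ P·[anion]ᵢ) / (Σ P·[cation]ᵢ + Σ P·[anion]ₒ)]
Numerator = 1×4.89 + 0.053×118 + 0.33×26.7 = 19.95
Denominator = 1×119 + 0.053×28.4 + 0.33×117 = 159.1
Vm = 57.6 · log₁₀(0.12541) = 57.6 × (-0.9017) = -51.94 mV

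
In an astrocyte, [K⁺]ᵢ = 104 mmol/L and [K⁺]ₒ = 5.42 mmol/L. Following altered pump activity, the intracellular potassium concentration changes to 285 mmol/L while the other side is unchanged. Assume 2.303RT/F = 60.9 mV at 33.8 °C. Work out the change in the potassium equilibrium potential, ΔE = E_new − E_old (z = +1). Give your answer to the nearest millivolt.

E_old = (60.9/1)·log₁₀(5.42/104) = -78.14 mV
E_new = (60.9/1)·log₁₀(5.42/285) = -104.80 mV
ΔE = -104.80 − (-78.14) = -26.66 mV

-27 mV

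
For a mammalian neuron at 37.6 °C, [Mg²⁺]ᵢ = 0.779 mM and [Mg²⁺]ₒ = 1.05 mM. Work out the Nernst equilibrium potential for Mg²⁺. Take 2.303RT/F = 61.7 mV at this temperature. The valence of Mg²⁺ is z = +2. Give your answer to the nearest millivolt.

4 mV

E = (61.7/z) · log₁₀([Mg²⁺]_out/[Mg²⁺]_in) with z = +2.
= (61.7/2) · log₁₀(1.05/0.779) = 30.85 · log₁₀(1.348)
= 30.85 · (0.1297) = 4.00 mV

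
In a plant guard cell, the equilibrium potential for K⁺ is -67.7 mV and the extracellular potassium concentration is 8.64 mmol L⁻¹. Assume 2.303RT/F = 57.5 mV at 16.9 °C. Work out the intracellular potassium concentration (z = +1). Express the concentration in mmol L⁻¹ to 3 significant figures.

Nernst: E = (57.5/1) · log₁₀([out]/[in]), so log₁₀([out]/[in]) = -67.7 × 1 / 57.5 = -1.1774.
[out]/[in] = 10^(-1.1774) = 0.06647.
[in] = 8.64 / 0.06647 = 130 mmol L⁻¹.

130 mmol L⁻¹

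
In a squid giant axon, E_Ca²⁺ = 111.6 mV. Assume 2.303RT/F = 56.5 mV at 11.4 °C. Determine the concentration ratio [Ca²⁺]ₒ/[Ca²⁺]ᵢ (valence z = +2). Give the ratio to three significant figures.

log₁₀([out]/[in]) = E·z/(56.5) = 111.6 × 2 / 56.5 = 3.9504
[out]/[in] = 10^(3.9504) = 8922

8920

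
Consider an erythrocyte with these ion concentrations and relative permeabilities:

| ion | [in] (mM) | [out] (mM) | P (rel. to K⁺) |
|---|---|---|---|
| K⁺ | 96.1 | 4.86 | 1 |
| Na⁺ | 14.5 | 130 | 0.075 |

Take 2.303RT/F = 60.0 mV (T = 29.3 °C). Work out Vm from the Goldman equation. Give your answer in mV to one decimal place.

Vm = 60.0 · log₁₀[(Σ P·[cation]ₒ + Σ P·[anion]ᵢ) / (Σ P·[cation]ᵢ + Σ P·[anion]ₒ)]
Numerator = 1×4.86 + 0.075×130 = 14.61
Denominator = 1×96.1 + 0.075×14.5 = 97.19
Vm = 60.0 · log₁₀(0.15033) = 60.0 × (-0.8230) = -49.38 mV

-49.4 mV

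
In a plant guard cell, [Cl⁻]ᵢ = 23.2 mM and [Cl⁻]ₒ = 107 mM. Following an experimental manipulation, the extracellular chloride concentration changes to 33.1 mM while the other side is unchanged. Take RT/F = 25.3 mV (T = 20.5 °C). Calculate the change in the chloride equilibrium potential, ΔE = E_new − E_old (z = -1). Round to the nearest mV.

E_old = (25.3/-1)·ln(107/23.2) = -38.68 mV
E_new = (25.3/-1)·ln(33.1/23.2) = -8.99 mV
ΔE = -8.99 − (-38.68) = 29.68 mV

30 mV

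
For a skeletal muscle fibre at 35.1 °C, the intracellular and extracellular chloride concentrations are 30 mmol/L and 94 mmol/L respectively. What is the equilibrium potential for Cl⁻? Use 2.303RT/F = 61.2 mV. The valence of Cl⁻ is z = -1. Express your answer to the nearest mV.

-30 mV

E = (61.2/z) · log₁₀([Cl⁻]_out/[Cl⁻]_in) with z = -1.
For an anion, dividing by z = -1 reverses the sign.
= (61.2/-1) · log₁₀(94/30) = -61.20 · log₁₀(3.133)
= -61.20 · (0.4960) = -30.36 mV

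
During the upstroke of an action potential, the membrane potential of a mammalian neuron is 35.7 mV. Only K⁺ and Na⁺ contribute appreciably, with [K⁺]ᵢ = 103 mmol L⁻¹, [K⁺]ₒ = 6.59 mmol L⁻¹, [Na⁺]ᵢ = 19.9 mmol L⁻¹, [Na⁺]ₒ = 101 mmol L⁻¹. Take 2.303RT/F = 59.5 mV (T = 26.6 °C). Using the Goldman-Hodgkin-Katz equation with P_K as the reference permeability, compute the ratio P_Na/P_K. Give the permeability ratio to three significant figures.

Let α = P_Na/P_K. GHK: Vm = 59.5·log₁₀[(Kₒ + α·Naₒ)/(Kᵢ + α·Naᵢ)].
10^(Vm/59.5) = 10^(35.7/59.5) = 3.9811
So 3.9811·(Kᵢ + α·Naᵢ) = Kₒ + α·Naₒ → α = (3.9811·103.0 − 6.59) / (101.0 − 3.9811·19.9)
α = (410.1 − 6.59) / (101.0 − 79.22) = 403.5/21.78 = 18.53

18.5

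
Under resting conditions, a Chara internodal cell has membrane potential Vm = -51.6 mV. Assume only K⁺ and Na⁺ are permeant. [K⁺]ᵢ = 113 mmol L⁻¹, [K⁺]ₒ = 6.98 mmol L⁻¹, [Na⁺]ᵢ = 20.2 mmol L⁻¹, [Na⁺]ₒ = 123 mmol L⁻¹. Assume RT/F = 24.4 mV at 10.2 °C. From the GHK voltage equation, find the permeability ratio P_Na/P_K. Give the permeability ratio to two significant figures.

Let α = P_Na/P_K. GHK: Vm = 24.4·ln[(Kₒ + α·Naₒ)/(Kᵢ + α·Naᵢ)].
e^(Vm/24.4) = e^(-51.6/24.4) = 0.12066
So 0.12066·(Kᵢ + α·Naᵢ) = Kₒ + α·Naₒ → α = (0.12066·113.0 − 6.98) / (123.0 − 0.12066·20.2)
α = (13.63 − 6.98) / (123.0 − 2.437) = 6.655/120.6 = 0.0552

0.055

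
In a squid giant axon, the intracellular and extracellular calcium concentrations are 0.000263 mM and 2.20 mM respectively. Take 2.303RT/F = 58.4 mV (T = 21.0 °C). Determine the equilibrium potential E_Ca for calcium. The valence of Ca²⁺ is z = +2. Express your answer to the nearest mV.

115 mV

E = (58.4/z) · log₁₀([Ca²⁺]_out/[Ca²⁺]_in) with z = +2.
= (58.4/2) · log₁₀(2.20/0.000263) = 29.20 · log₁₀(8365)
= 29.20 · (3.9225) = 114.54 mV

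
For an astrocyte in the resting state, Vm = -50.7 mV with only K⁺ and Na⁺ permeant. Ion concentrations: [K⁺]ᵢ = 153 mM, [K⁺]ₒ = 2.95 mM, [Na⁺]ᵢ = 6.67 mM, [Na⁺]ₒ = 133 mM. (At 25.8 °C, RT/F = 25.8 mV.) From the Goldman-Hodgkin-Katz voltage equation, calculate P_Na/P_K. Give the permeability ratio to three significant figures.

Let α = P_Na/P_K. GHK: Vm = 25.8·ln[(Kₒ + α·Naₒ)/(Kᵢ + α·Naᵢ)].
e^(Vm/25.8) = e^(-50.7/25.8) = 0.14014
So 0.14014·(Kᵢ + α·Naᵢ) = Kₒ + α·Naₒ → α = (0.14014·153.0 − 2.95) / (133.0 − 0.14014·6.67)
α = (21.44 − 2.95) / (133.0 − 0.9347) = 18.49/132.1 = 0.14

0.140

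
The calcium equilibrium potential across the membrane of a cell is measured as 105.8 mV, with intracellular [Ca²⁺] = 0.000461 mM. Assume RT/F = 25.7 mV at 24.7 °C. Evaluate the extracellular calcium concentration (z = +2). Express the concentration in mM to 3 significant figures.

Nernst: E = (25.7/2) · ln([out]/[in]), so ln([out]/[in]) = 105.8 × 2 / 25.7 = 8.2335.
[out]/[in] = e^(8.2335) = 3765.
[out] = 3765 × 0.000461 = 1.736 mM.

1.74 mM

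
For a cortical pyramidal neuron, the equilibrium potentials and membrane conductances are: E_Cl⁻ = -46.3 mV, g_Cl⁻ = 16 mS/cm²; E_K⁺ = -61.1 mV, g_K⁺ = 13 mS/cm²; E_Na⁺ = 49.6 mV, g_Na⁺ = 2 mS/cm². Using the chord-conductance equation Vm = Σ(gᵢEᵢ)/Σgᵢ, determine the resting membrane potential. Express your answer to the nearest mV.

-46 mV

Σ gᵢEᵢ = 16·(-46.3) + 13·(-61.1) + 2·(49.6) = -1435.90
Σ gᵢ = 16 + 13 + 2 = 31
Vm = -1435.90 / 31 = -46.32 mV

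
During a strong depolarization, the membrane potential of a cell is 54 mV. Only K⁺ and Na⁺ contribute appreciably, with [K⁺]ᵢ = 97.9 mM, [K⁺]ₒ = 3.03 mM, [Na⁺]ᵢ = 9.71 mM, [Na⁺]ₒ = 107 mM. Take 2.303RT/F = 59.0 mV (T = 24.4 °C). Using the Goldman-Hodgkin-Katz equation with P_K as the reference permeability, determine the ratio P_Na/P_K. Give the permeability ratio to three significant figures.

Let α = P_Na/P_K. GHK: Vm = 59.0·log₁₀[(Kₒ + α·Naₒ)/(Kᵢ + α·Naᵢ)].
10^(Vm/59.0) = 10^(54.0/59.0) = 8.2272
So 8.2272·(Kᵢ + α·Naᵢ) = Kₒ + α·Naₒ → α = (8.2272·97.9 − 3.03) / (107.0 − 8.2272·9.71)
α = (805.4 − 3.03) / (107.0 − 79.89) = 802.4/27.11 = 29.59

29.6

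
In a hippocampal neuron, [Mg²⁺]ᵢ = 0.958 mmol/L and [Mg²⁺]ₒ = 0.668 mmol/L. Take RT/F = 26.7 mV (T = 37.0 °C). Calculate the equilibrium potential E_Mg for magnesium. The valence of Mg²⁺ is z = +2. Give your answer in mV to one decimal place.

-4.8 mV

E = (26.7/z) · ln([Mg²⁺]_out/[Mg²⁺]_in) with z = +2.
= (26.7/2) · ln(0.668/0.958) = 13.35 · ln(0.6973)
= 13.35 · (-0.3606) = -4.81 mV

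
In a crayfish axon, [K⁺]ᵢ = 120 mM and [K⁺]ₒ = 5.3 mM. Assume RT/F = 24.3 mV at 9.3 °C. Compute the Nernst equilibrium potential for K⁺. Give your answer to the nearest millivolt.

E = (24.3/z) · ln([K⁺]_out/[K⁺]_in) with z = +1.
= (24.3/1) · ln(5.3/120) = 24.30 · ln(0.04417)
= 24.30 · (-3.1198) = -75.81 mV

-76 mV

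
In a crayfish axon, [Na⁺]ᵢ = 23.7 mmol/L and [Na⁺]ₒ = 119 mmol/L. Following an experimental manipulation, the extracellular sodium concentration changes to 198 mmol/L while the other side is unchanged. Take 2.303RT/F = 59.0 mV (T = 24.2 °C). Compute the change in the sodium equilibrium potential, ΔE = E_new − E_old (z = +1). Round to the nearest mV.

13 mV

E_old = (59.0/1)·log₁₀(119/23.7) = 41.35 mV
E_new = (59.0/1)·log₁₀(198/23.7) = 54.39 mV
ΔE = 54.39 − (41.35) = 13.05 mV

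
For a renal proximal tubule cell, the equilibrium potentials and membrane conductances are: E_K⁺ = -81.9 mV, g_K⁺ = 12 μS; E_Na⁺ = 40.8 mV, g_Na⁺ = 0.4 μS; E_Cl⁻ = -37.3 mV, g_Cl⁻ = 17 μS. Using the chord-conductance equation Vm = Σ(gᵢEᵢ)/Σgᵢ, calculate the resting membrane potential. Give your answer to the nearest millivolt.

Σ gᵢEᵢ = 12·(-81.9) + 0.4·(40.8) + 17·(-37.3) = -1600.58
Σ gᵢ = 12 + 0.4 + 17 = 29.4
Vm = -1600.58 / 29.4 = -54.44 mV

-54 mV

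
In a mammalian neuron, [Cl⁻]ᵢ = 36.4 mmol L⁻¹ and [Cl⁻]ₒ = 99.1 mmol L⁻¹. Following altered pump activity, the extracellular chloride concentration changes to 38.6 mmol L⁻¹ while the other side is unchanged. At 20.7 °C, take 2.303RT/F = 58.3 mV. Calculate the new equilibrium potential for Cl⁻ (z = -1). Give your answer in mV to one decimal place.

-1.5 mV

After the shift: [Cl⁻]_out = 38.6, [Cl⁻]_in = 36.4 mmol L⁻¹.
E_new = (58.3/-1)·log₁₀(38.6/36.4) = -58.30 · (0.0255) = -1.49 mV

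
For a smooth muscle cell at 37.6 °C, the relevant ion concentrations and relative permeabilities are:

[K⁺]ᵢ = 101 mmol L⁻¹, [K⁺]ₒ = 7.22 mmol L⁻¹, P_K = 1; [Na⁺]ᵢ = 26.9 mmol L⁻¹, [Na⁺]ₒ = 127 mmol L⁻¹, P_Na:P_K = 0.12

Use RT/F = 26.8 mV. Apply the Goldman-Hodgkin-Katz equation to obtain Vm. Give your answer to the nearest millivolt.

Vm = 26.8 · ln[(Σ P·[cation]ₒ + Σ P·[anion]ᵢ) / (Σ P·[cation]ᵢ + Σ P·[anion]ₒ)]
Numerator = 1×7.22 + 0.12×127 = 22.46
Denominator = 1×101 + 0.12×26.9 = 104.2
Vm = 26.8 · ln(0.21549) = 26.8 × (-1.5348) = -41.13 mV

-41 mV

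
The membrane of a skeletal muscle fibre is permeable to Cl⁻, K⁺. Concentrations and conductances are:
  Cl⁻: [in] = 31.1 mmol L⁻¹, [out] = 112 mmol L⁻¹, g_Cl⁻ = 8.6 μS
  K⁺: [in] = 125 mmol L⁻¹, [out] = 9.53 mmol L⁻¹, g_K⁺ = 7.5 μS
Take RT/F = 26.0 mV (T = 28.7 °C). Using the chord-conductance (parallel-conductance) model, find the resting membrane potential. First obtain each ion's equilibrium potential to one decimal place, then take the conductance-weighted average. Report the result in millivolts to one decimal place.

-49.0 mV

E_Cl⁻ = (26.0/-1)·ln(112/31.1) = -33.3 mV
E_K⁺ = (26.0/1)·ln(9.53/125) = -66.9 mV
Vm = (Σ gᵢEᵢ)/(Σ gᵢ) = (8.6·-33.3 + 7.5·-66.9) / (8.6 + 7.5)
= -788.13 / 16.1 = -48.95 mV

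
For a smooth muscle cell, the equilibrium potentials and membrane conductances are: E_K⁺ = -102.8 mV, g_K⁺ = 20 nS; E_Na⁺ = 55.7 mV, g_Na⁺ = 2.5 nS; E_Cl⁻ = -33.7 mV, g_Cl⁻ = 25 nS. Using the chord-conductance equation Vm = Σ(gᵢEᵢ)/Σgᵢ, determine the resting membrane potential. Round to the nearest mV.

Σ gᵢEᵢ = 20·(-102.8) + 2.5·(55.7) + 25·(-33.7) = -2759.25
Σ gᵢ = 20 + 2.5 + 25 = 47.5
Vm = -2759.25 / 47.5 = -58.09 mV

-58 mV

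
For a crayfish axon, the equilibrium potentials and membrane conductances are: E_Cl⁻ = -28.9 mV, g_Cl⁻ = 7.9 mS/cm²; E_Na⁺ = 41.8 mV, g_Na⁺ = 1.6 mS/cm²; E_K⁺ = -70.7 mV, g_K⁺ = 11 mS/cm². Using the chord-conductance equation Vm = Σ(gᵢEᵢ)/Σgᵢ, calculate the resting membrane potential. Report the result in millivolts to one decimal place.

Σ gᵢEᵢ = 7.9·(-28.9) + 1.6·(41.8) + 11·(-70.7) = -939.13
Σ gᵢ = 7.9 + 1.6 + 11 = 20.5
Vm = -939.13 / 20.5 = -45.81 mV

-45.8 mV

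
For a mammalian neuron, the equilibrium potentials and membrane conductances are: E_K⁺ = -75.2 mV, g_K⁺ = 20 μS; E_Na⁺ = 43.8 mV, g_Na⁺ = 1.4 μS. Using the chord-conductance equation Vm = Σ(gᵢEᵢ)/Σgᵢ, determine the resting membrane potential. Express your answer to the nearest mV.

Σ gᵢEᵢ = 20·(-75.2) + 1.4·(43.8) = -1442.68
Σ gᵢ = 20 + 1.4 = 21.4
Vm = -1442.68 / 21.4 = -67.41 mV

-67 mV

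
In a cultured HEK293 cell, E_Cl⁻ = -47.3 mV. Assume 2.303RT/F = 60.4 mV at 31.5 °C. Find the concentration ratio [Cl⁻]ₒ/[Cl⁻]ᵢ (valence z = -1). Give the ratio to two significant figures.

6.1

log₁₀([out]/[in]) = E·z/(60.4) = -47.3 × -1 / 60.4 = 0.7831
[out]/[in] = 10^(0.7831) = 6.069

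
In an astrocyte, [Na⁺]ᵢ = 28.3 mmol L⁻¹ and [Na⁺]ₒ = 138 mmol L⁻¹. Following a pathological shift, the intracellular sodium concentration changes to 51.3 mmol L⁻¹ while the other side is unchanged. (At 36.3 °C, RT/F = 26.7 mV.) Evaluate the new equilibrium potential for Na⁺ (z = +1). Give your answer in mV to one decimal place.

26.4 mV

After the shift: [Na⁺]_out = 138, [Na⁺]_in = 51.3 mmol L⁻¹.
E_new = (26.7/1)·ln(138/51.3) = 26.70 · (0.9896) = 26.42 mV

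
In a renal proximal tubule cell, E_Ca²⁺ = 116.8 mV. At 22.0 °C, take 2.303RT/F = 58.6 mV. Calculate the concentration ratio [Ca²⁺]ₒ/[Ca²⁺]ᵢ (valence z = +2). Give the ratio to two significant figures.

9700

log₁₀([out]/[in]) = E·z/(58.6) = 116.8 × 2 / 58.6 = 3.9863
[out]/[in] = 10^(3.9863) = 9691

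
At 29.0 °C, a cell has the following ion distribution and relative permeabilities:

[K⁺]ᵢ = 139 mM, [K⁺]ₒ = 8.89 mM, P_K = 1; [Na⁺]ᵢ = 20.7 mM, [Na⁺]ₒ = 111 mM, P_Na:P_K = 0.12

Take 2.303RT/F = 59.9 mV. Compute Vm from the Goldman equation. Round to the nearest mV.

-48 mV

Vm = 59.9 · log₁₀[(Σ P·[cation]ₒ + Σ P·[anion]ᵢ) / (Σ P·[cation]ᵢ + Σ P·[anion]ₒ)]
Numerator = 1×8.89 + 0.12×111 = 22.21
Denominator = 1×139 + 0.12×20.7 = 141.5
Vm = 59.9 · log₁₀(0.15698) = 59.9 × (-0.8042) = -48.17 mV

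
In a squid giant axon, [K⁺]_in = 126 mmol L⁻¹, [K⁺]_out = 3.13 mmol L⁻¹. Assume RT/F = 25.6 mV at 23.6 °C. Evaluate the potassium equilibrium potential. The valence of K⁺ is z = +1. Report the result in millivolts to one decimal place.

E = (25.6/z) · ln([K⁺]_out/[K⁺]_in) with z = +1.
= (25.6/1) · ln(3.13/126) = 25.60 · ln(0.02484)
= 25.60 · (-3.6952) = -94.60 mV

-94.6 mV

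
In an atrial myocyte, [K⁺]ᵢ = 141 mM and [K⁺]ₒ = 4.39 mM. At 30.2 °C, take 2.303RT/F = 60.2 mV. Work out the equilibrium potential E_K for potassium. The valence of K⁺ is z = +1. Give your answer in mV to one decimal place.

E = (60.2/z) · log₁₀([K⁺]_out/[K⁺]_in) with z = +1.
= (60.2/1) · log₁₀(4.39/141) = 60.20 · log₁₀(0.03113)
= 60.20 · (-1.5068) = -90.71 mV

-90.7 mV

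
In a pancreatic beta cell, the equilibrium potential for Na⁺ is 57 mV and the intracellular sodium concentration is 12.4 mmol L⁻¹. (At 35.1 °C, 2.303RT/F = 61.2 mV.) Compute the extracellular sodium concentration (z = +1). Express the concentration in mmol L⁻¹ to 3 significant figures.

Nernst: E = (61.2/1) · log₁₀([out]/[in]), so log₁₀([out]/[in]) = 57.0 × 1 / 61.2 = 0.9314.
[out]/[in] = 10^(0.9314) = 8.538.
[out] = 8.538 × 12.4 = 105.9 mmol L⁻¹.

106 mmol L⁻¹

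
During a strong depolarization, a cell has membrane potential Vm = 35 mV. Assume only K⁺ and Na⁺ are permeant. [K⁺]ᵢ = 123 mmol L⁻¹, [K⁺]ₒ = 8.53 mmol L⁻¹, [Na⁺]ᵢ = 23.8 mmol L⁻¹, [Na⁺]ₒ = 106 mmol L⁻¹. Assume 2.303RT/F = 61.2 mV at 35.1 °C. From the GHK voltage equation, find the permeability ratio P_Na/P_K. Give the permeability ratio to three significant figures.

26.2

Let α = P_Na/P_K. GHK: Vm = 61.2·log₁₀[(Kₒ + α·Naₒ)/(Kᵢ + α·Naᵢ)].
10^(Vm/61.2) = 10^(35.0/61.2) = 3.7316
So 3.7316·(Kᵢ + α·Naᵢ) = Kₒ + α·Naₒ → α = (3.7316·123.0 − 8.53) / (106.0 − 3.7316·23.8)
α = (459 − 8.53) / (106.0 − 88.81) = 450.5/17.19 = 26.21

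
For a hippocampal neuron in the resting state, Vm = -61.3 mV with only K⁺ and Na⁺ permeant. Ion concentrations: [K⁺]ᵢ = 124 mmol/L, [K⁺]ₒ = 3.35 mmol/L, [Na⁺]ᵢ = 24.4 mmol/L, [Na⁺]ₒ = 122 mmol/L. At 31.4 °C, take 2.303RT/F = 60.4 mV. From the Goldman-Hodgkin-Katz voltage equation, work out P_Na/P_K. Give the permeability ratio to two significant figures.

Let α = P_Na/P_K. GHK: Vm = 60.4·log₁₀[(Kₒ + α·Naₒ)/(Kᵢ + α·Naᵢ)].
10^(Vm/60.4) = 10^(-61.3/60.4) = 0.096627
So 0.096627·(Kᵢ + α·Naᵢ) = Kₒ + α·Naₒ → α = (0.096627·124.0 − 3.35) / (122.0 − 0.096627·24.4)
α = (11.98 − 3.35) / (122.0 − 2.358) = 8.632/119.6 = 0.07215

0.072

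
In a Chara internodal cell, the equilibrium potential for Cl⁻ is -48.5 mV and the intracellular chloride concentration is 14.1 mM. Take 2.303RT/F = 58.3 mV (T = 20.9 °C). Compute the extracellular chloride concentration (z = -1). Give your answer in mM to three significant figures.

95.7 mM

Nernst: E = (58.3/-1) · log₁₀([out]/[in]), so log₁₀([out]/[in]) = -48.5 × -1 / 58.3 = 0.8319.
[out]/[in] = 10^(0.8319) = 6.791.
[out] = 6.791 × 14.1 = 95.75 mM.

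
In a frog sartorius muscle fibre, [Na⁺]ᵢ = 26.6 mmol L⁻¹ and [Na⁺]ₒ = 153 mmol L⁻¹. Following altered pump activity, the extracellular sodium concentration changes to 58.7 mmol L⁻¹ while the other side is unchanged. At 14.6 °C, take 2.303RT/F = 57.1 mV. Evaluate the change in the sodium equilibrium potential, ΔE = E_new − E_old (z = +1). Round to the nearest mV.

E_old = (57.1/1)·log₁₀(153/26.6) = 43.39 mV
E_new = (57.1/1)·log₁₀(58.7/26.6) = 19.63 mV
ΔE = 19.63 − (43.39) = -23.76 mV

-24 mV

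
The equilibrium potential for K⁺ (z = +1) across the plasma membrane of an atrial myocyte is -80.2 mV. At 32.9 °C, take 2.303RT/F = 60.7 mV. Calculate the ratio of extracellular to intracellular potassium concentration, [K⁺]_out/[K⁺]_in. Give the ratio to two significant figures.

0.048

log₁₀([out]/[in]) = E·z/(60.7) = -80.2 × 1 / 60.7 = -1.3213
[out]/[in] = 10^(-1.3213) = 0.04773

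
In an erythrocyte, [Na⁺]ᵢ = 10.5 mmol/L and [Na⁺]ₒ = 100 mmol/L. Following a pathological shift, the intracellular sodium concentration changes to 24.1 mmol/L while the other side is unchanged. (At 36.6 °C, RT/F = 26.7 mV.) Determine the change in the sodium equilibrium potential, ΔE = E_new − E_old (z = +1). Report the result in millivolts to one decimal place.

E_old = (26.7/1)·ln(100/10.5) = 60.18 mV
E_new = (26.7/1)·ln(100/24.1) = 37.99 mV
ΔE = 37.99 − (60.18) = -22.18 mV

-22.2 mV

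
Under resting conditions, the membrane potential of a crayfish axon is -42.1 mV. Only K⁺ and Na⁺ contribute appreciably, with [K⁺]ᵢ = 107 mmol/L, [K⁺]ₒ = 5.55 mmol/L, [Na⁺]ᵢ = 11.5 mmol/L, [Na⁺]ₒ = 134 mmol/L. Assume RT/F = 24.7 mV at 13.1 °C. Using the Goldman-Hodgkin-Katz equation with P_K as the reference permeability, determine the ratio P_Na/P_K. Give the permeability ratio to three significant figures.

Let α = P_Na/P_K. GHK: Vm = 24.7·ln[(Kₒ + α·Naₒ)/(Kᵢ + α·Naᵢ)].
e^(Vm/24.7) = e^(-42.1/24.7) = 0.18187
So 0.18187·(Kᵢ + α·Naᵢ) = Kₒ + α·Naₒ → α = (0.18187·107.0 − 5.55) / (134.0 − 0.18187·11.5)
α = (19.46 − 5.55) / (134.0 − 2.092) = 13.91/131.9 = 0.1055

0.105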